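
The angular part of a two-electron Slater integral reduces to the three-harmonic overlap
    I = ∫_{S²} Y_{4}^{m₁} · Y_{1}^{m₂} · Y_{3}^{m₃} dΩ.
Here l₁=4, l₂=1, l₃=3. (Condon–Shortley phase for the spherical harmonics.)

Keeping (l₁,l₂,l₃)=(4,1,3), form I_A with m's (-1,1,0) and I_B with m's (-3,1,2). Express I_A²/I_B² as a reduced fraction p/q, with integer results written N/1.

10/21

Shared (l₁,l₂,l₃)=(4,1,3): N and (l;000)² cancel in I_A²/I_B².
A: Δ = 2!·6!·0!/9! = 1/252; Racah Σ t=2..2: t=2:+1/72 = 1/72; ⇒ 3j(4 1 3; -1 1 0)² = 5/126, sgn -1
B: Δ = 2!·6!·0!/9! = 1/252; Racah Σ t=2..2: t=2:+1/240 = 1/240; ⇒ 3j(4 1 3; -3 1 2)² = 1/12, sgn -1
I_A²/I_B² = (5/126)/(1/12) = 10/21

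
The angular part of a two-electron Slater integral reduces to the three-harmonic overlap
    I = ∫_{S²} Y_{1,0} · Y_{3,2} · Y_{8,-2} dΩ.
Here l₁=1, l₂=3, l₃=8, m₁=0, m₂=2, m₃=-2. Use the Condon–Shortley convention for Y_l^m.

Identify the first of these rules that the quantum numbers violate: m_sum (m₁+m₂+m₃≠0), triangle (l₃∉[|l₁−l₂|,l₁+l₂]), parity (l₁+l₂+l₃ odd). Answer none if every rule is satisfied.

triangle

azimuthal sum: 0 + 2 − 2 = 0  ✓
2 ≤ 8 ≤ 4 (triangle on l)  ✗
L = 1 + 3 + 8 = 12 (even)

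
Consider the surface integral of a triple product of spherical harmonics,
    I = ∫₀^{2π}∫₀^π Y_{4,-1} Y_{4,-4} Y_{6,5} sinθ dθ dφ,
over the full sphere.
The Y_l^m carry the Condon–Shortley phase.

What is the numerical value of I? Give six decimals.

0.200167

m-sum 0 ✓  L=14 even ✓  0≤6≤8 ✓
Π(2lᵢ+1) = 9×9×13 = 1053
triangle coeff Δ(4,4,6) = 1/1261260
Σ_t [0,2]: t=0:+1/4608 t=1:−1/1296 t=2:+1/4608 = -7/20736
(3j)²=20/1287 [(4 4 6; 0 0 0)], sign=-1
Σ_t [0,0]: t=0:+1/172800 = 1/172800
(3j)²=2/65 [(4 4 6; -1 -4 5)], sign=-1
⇒ 4πI² = 72/143
I = (+1)√(72/143/(4π)) = 0.20016738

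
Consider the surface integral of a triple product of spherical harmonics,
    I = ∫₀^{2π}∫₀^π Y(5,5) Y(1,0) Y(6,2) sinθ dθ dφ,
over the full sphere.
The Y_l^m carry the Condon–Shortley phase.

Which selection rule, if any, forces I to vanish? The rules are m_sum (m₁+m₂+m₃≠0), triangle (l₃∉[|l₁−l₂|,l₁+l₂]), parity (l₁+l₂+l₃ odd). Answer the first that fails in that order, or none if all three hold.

m_sum

azimuthal sum: 5 + 0 + 2 = 7  ✗
4 ≤ 6 ≤ 6 (triangle on l)
L = 5 + 1 + 6 = 12 (even)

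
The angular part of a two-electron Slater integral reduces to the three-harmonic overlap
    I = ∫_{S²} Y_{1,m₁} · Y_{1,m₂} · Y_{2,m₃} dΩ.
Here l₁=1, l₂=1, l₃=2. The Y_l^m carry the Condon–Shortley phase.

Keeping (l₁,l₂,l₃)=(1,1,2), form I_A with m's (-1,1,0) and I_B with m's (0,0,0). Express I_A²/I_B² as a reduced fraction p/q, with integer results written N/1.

Same 1,1,2: normalisation and zero-m 3j drop out of the ratio.
A: Δ: 0! 2! 2! / 5! → 1/30; sum: t=0:+1/4 = 1/4; 3j²(1 1 2; -1 1 0) = Δ·Π!·Σ² = 1/30  (sign +1)
B: Δ: 0! 2! 2! / 5! → 1/30; sum: t=0:+1/1 = 1/1; 3j²(1 1 2; 0 0 0) = Δ·Π!·Σ² = 2/15  (sign +1)
I_A²/I_B² = (1/30)/(2/15) = 1/4

1/4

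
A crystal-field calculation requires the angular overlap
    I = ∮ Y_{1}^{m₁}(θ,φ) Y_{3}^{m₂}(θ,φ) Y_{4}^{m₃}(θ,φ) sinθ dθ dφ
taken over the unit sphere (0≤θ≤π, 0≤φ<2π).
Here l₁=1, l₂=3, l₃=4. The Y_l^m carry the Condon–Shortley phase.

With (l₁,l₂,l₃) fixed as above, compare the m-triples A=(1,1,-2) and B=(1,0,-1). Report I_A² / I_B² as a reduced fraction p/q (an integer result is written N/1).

Shared (l₁,l₂,l₃)=(1,3,4): N and (l;000)² cancel in I_A²/I_B².
A: Δ = 0!·2!·6!/9! = 1/252; Racah Σ t=0..0: t=0:+1/96 = 1/96; ⇒ 3j(1 3 4; 1 1 -2)² = 5/84, sgn +1
B: Δ = 0!·2!·6!/9! = 1/252; Racah Σ t=0..0: t=0:+1/72 = 1/72; ⇒ 3j(1 3 4; 1 0 -1)² = 5/126, sgn -1
I_A²/I_B² = (5/84)/(5/126) = 3/2

3/2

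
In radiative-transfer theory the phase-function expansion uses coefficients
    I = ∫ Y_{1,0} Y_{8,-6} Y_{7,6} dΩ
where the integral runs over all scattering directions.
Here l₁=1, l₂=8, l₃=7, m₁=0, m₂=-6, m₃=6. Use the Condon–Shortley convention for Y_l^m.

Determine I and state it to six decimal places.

m-sum 0 ✓  L=16 even ✓  7≤7≤9 ✓
Π(2lᵢ+1) = 3×17×15 = 765
triangle coeff Δ(1,8,7) = 1/2040
Σ_t [1,1]: t=1:−1/25401600 = -1/25401600
(3j)²=8/255 [(1 8 7; 0 0 0)], sign=+1
Σ_t [1,1]: t=1:−1/6227020800 = -1/6227020800
(3j)²=7/510 [(1 8 7; 0 -6 6)], sign=+1
⇒ 4πI² = 28/85
I = (+1)√(28/85/(4π)) = 0.16190663

0.161907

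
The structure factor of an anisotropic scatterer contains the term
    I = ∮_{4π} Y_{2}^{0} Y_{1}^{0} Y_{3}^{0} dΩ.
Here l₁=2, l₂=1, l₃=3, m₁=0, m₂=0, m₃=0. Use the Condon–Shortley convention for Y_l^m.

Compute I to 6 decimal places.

0.247767

m-sum 0 ✓  L=6 even ✓  1≤3≤3 ✓
Π(2lᵢ+1) = 5×3×7 = 105
triangle coeff Δ(2,1,3) = 1/105
Σ_t [0,0]: t=0:+1/4 = 1/4
(3j)²=3/35 [(2 1 3; 0 0 0)], sign=-1
(m-triple is (0,0,0) — same symbol as above.)
⇒ 4πI² = 27/35
I = (+1)√(27/35/(4π)) = 0.24776670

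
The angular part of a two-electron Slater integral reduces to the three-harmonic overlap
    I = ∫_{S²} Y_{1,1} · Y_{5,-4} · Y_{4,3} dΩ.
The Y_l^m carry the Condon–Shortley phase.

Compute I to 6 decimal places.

0.294638

Checks pass: Σm=0; 10 even; l₃=4∈[4,6].
(2·1+1)(2·5+1)(2·4+1) = 297
Δ: 2! 0! 8! / 11! → 1/495
sum: t=1:−1/576 = -1/576
3j²(1 5 4; 0 0 0) = Δ·Π!·Σ² = 5/99  (sign -1)
sum: t=0:+1/10080 = 1/10080
3j²(1 5 4; 1 -4 3) = Δ·Π!·Σ² = 4/55  (sign -1)
combine: 4πI² = 297·5/99·4/55 = 12/11
take √, sign +1: I = 0.29463840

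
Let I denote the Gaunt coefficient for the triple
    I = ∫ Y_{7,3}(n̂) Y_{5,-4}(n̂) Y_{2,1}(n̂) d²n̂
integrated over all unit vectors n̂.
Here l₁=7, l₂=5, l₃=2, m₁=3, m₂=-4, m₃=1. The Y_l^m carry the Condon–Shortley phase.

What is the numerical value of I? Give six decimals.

-0.071671

Checks pass: Σm=0; 14 even; l₃=2∈[2,12].
(2·7+1)(2·5+1)(2·2+1) = 825
Δ: 10! 4! 0! / 15! → 1/15015
sum: t=5:−1/57600 = -1/57600
3j²(7 5 2; 0 0 0) = Δ·Π!·Σ² = 21/715  (sign -1)
sum: t=1:−1/2177280 = -1/2177280
3j²(7 5 2; 3 -4 1) = Δ·Π!·Σ² = 8/3003  (sign +1)
combine: 4πI² = 825·21/715·8/3003 = 120/1859
take √, sign -1: I = -0.07167142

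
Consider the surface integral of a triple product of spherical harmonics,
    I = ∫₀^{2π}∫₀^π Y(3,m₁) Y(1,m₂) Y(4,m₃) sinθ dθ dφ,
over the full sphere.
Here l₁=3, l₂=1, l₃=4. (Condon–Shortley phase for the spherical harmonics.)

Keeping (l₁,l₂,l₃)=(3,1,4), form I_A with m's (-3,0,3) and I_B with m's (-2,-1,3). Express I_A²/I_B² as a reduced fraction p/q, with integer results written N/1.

Same 3,1,4: normalisation and zero-m 3j drop out of the ratio.
A: Δ: 0! 6! 2! / 9! → 1/252; sum: t=0:+1/720 = 1/720; 3j²(3 1 4; -3 0 3) = Δ·Π!·Σ² = 1/36  (sign -1)
B: Δ: 0! 6! 2! / 9! → 1/252; sum: t=0:+1/240 = 1/240; 3j²(3 1 4; -2 -1 3) = Δ·Π!·Σ² = 1/12  (sign -1)
I_A²/I_B² = (1/36)/(1/12) = 1/3

1/3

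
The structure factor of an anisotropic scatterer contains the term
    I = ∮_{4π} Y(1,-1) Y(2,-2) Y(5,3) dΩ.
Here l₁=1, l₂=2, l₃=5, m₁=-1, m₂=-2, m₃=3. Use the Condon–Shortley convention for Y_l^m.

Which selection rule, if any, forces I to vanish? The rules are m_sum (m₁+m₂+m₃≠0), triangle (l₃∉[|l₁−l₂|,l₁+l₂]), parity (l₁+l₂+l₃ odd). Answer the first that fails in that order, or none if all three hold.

triangle

Σmᵢ = 0  ✓
l₃∈[|l₁−l₂|,l₁+l₂]=[1,3], have l₃=5  ✗
Σlᵢ = 8 ⇒ even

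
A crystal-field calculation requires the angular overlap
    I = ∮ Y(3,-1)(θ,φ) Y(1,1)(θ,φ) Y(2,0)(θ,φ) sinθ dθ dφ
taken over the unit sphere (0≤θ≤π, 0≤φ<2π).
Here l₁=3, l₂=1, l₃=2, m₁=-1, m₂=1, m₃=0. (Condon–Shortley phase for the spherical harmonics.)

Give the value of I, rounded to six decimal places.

-0.202301

Checks pass: Σm=0; 6 even; l₃=2∈[2,4].
(2·3+1)(2·1+1)(2·2+1) = 105
Δ: 2! 4! 0! / 7! → 1/105
sum: t=1:−1/4 = -1/4
3j²(3 1 2; 0 0 0) = Δ·Π!·Σ² = 3/35  (sign -1)
sum: t=2:+1/8 = 1/8
3j²(3 1 2; -1 1 0) = Δ·Π!·Σ² = 2/35  (sign +1)
combine: 4πI² = 105·3/35·2/35 = 18/35
take √, sign -1: I = -0.20230066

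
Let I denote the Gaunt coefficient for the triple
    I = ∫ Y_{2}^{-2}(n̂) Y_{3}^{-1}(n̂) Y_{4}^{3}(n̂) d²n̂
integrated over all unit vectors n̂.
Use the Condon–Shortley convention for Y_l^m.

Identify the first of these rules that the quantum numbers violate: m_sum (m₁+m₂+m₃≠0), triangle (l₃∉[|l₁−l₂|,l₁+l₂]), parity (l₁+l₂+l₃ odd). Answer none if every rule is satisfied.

m₁+m₂+m₃ = -2 − 1 + 3 = 0  ✓
triangle: |2−3|=1 ≤ l₃=4 ≤ 2+3=5  ✓
parity: l₁+l₂+l₃ = 9 is odd  ✗

parity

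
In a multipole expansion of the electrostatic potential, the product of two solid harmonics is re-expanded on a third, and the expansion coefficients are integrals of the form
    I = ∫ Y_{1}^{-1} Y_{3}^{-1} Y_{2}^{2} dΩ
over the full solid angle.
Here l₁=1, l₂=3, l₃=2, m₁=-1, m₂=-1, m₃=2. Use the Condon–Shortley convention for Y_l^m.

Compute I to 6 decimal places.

Checks pass: Σm=0; 6 even; l₃=2∈[2,4].
(2·1+1)(2·3+1)(2·2+1) = 105
Δ: 2! 0! 4! / 7! → 1/105
sum: t=1:−1/4 = -1/4
3j²(1 3 2; 0 0 0) = Δ·Π!·Σ² = 3/35  (sign -1)
sum: t=2:+1/48 = 1/48
3j²(1 3 2; -1 -1 2) = Δ·Π!·Σ² = 1/105  (sign +1)
combine: 4πI² = 105·3/35·1/105 = 3/35
take √, sign -1: I = -0.08258890

-0.082589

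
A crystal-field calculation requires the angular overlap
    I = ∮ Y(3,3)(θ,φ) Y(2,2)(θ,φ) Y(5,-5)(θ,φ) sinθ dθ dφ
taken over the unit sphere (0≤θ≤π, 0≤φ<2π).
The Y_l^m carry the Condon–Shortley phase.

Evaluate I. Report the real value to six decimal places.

m-sum 0 ✓  L=10 even ✓  1≤5≤5 ✓
Π(2lᵢ+1) = 7×5×11 = 385
triangle coeff Δ(3,2,5) = 1/2310
Σ_t [0,0]: t=0:+1/144 = 1/144
(3j)²=10/231 [(3 2 5; 0 0 0)], sign=-1
Σ_t [0,0]: t=0:+1/17280 = 1/17280
(3j)²=1/11 [(3 2 5; 3 2 -5)], sign=+1
⇒ 4πI² = 50/33
I = (-1)√(50/33/(4π)) = -0.34723469

-0.347235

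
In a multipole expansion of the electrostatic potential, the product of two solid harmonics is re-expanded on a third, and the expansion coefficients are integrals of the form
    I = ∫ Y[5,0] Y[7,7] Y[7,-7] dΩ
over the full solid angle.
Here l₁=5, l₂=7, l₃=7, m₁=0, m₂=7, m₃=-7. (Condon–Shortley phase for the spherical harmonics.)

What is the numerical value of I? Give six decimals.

Σlᵢ=19 odd — θ-integrand is odd under cosθ→−cosθ; I=0

0.000000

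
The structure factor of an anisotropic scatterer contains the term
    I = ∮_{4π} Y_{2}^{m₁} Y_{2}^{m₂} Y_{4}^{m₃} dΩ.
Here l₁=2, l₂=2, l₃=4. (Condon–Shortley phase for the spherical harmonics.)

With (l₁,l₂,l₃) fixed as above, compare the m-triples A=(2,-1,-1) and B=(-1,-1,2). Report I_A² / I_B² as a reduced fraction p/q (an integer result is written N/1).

Same 2,2,4: normalisation and zero-m 3j drop out of the ratio.
A: Δ: 0! 4! 4! / 9! → 1/630; sum: t=0:+1/144 = 1/144; 3j²(2 2 4; 2 -1 -1) = Δ·Π!·Σ² = 1/126  (sign -1)
B: Δ: 0! 4! 4! / 9! → 1/630; sum: t=0:+1/36 = 1/36; 3j²(2 2 4; -1 -1 2) = Δ·Π!·Σ² = 4/63  (sign +1)
I_A²/I_B² = (1/126)/(4/63) = 1/8

1/8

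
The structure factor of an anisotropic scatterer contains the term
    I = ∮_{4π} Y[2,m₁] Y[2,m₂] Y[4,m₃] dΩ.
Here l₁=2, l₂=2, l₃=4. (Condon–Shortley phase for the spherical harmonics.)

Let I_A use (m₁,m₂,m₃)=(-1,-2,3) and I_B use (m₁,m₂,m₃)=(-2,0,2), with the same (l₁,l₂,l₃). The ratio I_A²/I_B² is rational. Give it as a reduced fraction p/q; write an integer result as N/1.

7/3

l's match ⇒ only the (l;m) 3-j factors differ between A and B.
A: triangle coeff Δ(2,2,4) = 1/630; Σ_t [0,0]: t=0:+1/144 = 1/144; (3j)²=1/18 [(2 2 4; -1 -2 3)], sign=-1
B: triangle coeff Δ(2,2,4) = 1/630; Σ_t [0,0]: t=0:+1/96 = 1/96; (3j)²=1/42 [(2 2 4; -2 0 2)], sign=+1
I_A²/I_B² = (1/18)/(1/42) = 7/3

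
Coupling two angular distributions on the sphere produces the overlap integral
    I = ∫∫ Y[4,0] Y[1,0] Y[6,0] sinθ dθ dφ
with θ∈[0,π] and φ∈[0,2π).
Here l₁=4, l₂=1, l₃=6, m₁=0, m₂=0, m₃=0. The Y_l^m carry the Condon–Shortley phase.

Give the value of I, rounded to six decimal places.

0.000000

|4−1|≤6≤4+1 violated ⇒ I = 0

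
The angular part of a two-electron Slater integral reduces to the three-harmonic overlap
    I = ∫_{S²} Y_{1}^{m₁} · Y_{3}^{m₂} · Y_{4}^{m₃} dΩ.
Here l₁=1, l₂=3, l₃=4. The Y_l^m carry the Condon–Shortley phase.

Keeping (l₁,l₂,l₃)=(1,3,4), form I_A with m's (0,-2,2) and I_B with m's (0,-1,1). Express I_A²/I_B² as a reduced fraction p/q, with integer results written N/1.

4/5

l's match ⇒ only the (l;m) 3-j factors differ between A and B.
A: triangle coeff Δ(1,3,4) = 1/252; Σ_t [0,0]: t=0:+1/120 = 1/120; (3j)²=1/21 [(1 3 4; 0 -2 2)], sign=+1
B: triangle coeff Δ(1,3,4) = 1/252; Σ_t [0,0]: t=0:+1/48 = 1/48; (3j)²=5/84 [(1 3 4; 0 -1 1)], sign=-1
I_A²/I_B² = (1/21)/(5/84) = 4/5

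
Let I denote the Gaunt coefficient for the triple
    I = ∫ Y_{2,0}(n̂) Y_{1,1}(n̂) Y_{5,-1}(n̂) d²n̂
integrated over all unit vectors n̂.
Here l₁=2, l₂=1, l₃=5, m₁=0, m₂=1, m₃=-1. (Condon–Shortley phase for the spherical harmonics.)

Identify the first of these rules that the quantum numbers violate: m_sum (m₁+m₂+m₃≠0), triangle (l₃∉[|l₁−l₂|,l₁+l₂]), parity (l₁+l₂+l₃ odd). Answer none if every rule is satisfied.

triangle

Σmᵢ = 0  ✓
l₃∈[|l₁−l₂|,l₁+l₂]=[1,3], have l₃=5  ✗
Σlᵢ = 8 ⇒ even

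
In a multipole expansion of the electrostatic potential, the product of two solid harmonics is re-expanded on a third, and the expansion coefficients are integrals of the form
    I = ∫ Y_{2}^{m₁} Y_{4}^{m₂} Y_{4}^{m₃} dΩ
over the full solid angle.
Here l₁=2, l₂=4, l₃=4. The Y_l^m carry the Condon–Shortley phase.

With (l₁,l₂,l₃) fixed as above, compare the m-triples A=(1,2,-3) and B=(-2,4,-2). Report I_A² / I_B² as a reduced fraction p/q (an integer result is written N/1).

25/8

l's match ⇒ only the (l;m) 3-j factors differ between A and B.
A: triangle coeff Δ(2,4,4) = 1/13860; Σ_t [0,1]: t=0:+1/1440 t=1:−1/240 = -1/288; (3j)²=5/132 [(2 4 4; 1 2 -3)], sign=+1
B: triangle coeff Δ(2,4,4) = 1/13860; Σ_t [2,2]: t=2:+1/2880 = 1/2880; (3j)²=2/165 [(2 4 4; -2 4 -2)], sign=+1
I_A²/I_B² = (5/132)/(2/165) = 25/8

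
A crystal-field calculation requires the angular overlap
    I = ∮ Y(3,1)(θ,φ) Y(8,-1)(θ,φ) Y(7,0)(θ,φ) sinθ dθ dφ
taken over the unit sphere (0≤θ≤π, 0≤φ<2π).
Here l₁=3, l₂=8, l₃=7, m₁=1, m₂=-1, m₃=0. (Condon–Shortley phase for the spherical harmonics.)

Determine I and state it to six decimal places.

-0.068135

Rules hold: Σm=0, L=18 even, 5≤7≤11.
N = 7·17·15 = 1785
Δ = 4!·2!·12!/19! = 1/5290740
Racah Σ t=1..3: t=1:−1/7257600 t=2:+1/2073600 t=3:−1/7257600 = 1/4838400
⇒ 3j(3 8 7; 0 0 0)² = 252/20995, sgn -1
Racah Σ t=0..2: t=0:+1/29030400 t=1:−1/3110400 t=2:+1/4838400 = -1/12441600
⇒ 3j(3 8 7; 1 -1 0)² = 343/125970, sgn +1
4πI² = N·(3j₀)²·(3jₘ)² = 302526/5185765
I = -1·√(0.0583378/4π) = -0.06813496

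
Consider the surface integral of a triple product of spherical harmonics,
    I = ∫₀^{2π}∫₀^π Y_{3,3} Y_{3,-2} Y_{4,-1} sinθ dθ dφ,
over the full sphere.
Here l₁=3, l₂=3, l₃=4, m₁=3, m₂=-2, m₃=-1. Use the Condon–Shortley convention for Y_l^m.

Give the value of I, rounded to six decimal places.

0.140463

Checks pass: Σm=0; 10 even; l₃=4∈[0,6].
(2·3+1)(2·3+1)(2·4+1) = 441
Δ: 2! 4! 4! / 11! → 1/34650
sum: t=0:+1/72 t=1:−1/16 t=2:+1/72 = -5/144
3j²(3 3 4; 0 0 0) = Δ·Π!·Σ² = 2/77  (sign -1)
sum: t=0:+1/288 = 1/288
3j²(3 3 4; 3 -2 -1) = Δ·Π!·Σ² = 5/231  (sign -1)
combine: 4πI² = 441·2/77·5/231 = 30/121
take √, sign +1: I = 0.14046335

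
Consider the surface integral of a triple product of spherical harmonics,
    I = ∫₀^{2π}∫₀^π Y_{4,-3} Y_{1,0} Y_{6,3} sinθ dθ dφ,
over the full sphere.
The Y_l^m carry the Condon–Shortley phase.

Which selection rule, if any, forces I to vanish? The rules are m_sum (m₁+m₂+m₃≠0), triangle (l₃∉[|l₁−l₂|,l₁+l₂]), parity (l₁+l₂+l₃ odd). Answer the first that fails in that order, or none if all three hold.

triangle

m₁+m₂+m₃ = -3 + 0 + 3 = 0  ✓
triangle: |4−1|=3 ≤ l₃=6 ≤ 4+1=5  ✗
parity: l₁+l₂+l₃ = 11 is odd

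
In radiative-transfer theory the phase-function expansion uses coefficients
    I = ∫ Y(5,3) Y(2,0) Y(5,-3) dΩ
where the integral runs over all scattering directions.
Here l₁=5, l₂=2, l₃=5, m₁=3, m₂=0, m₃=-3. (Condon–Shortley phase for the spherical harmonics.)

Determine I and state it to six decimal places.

-0.016174

Rules hold: Σm=0, L=12 even, 3≤5≤7.
N = 11·5·11 = 605
Δ = 2!·8!·2!/13! = 1/38610
Racah Σ t=0..2: t=0:+1/2880 t=1:−1/576 t=2:+1/2880 = -1/960
⇒ 3j(5 2 5; 0 0 0)² = 10/429, sgn +1
Racah Σ t=0..2: t=0:+1/5760 t=1:−1/5040 t=2:+1/161280 = -1/53760
⇒ 3j(5 2 5; 3 0 -3)² = 1/4290, sgn -1
4πI² = N·(3j₀)²·(3jₘ)² = 5/1521
I = -1·√(0.00328731/4π) = -0.01617393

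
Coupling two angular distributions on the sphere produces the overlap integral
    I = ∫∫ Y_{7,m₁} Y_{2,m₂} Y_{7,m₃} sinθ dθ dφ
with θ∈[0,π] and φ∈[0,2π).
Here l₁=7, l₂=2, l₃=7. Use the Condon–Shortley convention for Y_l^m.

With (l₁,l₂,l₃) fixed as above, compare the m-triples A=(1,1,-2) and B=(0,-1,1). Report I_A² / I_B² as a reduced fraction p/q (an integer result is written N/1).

243/28

l's match ⇒ only the (l;m) 3-j factors differ between A and B.
A: triangle coeff Δ(7,2,7) = 1/185640; Σ_t [1,2]: t=1:−1/1209600 t=2:+1/1935360 = -1/3225600; (3j)²=243/61880 [(7 2 7; 1 1 -2)], sign=+1
B: triangle coeff Δ(7,2,7) = 1/185640; Σ_t [0,1]: t=0:+1/1209600 t=1:−1/1036800 = -1/7257600; (3j)²=1/2210 [(7 2 7; 0 -1 1)], sign=-1
I_A²/I_B² = (243/61880)/(1/2210) = 243/28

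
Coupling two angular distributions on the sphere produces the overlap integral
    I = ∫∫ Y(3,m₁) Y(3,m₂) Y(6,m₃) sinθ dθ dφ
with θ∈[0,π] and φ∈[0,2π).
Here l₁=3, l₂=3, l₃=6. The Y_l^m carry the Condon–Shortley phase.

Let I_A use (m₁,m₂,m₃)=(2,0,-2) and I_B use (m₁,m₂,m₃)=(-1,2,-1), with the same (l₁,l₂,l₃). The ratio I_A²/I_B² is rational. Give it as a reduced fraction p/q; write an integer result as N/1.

32/15

l's match ⇒ only the (l;m) 3-j factors differ between A and B.
A: triangle coeff Δ(3,3,6) = 1/12012; Σ_t [0,0]: t=0:+1/4320 = 1/4320; (3j)²=8/429 [(3 3 6; 2 0 -2)], sign=+1
B: triangle coeff Δ(3,3,6) = 1/12012; Σ_t [0,0]: t=0:+1/5760 = 1/5760; (3j)²=5/572 [(3 3 6; -1 2 -1)], sign=-1
I_A²/I_B² = (8/429)/(5/572) = 32/15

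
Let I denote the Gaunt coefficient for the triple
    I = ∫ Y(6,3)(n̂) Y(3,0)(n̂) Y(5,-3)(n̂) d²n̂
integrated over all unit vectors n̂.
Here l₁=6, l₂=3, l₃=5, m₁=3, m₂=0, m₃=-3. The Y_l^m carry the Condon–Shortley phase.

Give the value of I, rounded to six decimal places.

0.036034

Rules hold: Σm=0, L=14 even, 3≤5≤9.
N = 13·7·11 = 1001
Δ = 4!·8!·2!/15! = 1/675675
Racah Σ t=1..3: t=1:−1/8640 t=2:+1/2304 t=3:−1/8640 = 7/34560
⇒ 3j(6 3 5; 0 0 0)² = 7/429, sgn -1
Racah Σ t=1..3: t=1:−1/17280 t=2:+1/20160 t=3:−1/483840 = -1/96768
⇒ 3j(6 3 5; 3 0 -3)² = 1/1001, sgn -1
4πI² = N·(3j₀)²·(3jₘ)² = 7/429
I = +1·√(0.016317/4π) = 0.03603425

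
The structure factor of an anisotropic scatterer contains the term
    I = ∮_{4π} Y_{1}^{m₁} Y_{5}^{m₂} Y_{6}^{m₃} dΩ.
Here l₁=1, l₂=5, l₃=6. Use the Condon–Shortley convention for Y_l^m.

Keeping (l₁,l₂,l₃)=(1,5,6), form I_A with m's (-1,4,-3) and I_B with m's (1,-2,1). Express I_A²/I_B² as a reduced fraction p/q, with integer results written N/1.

Shared (l₁,l₂,l₃)=(1,5,6): N and (l;000)² cancel in I_A²/I_B².
A: Δ = 0!·2!·10!/13! = 1/858; Racah Σ t=0..0: t=0:+1/725760 = 1/725760; ⇒ 3j(1 5 6; -1 4 -3)² = 1/286, sgn -1
B: Δ = 0!·2!·10!/13! = 1/858; Racah Σ t=0..0: t=0:+1/60480 = 1/60480; ⇒ 3j(1 5 6; 1 -2 1)² = 5/429, sgn -1
I_A²/I_B² = (1/286)/(5/429) = 3/10

3/10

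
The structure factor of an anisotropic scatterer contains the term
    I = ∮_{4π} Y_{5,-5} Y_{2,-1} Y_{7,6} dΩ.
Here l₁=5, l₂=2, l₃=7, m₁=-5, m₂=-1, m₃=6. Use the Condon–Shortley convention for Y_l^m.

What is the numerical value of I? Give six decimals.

0.191646

m-sum 0 ✓  L=14 even ✓  3≤7≤7 ✓
Π(2lᵢ+1) = 11×5×15 = 825
triangle coeff Δ(5,2,7) = 1/15015
Σ_t [0,0]: t=0:+1/57600 = 1/57600
(3j)²=21/715 [(5 2 7; 0 0 0)], sign=-1
Σ_t [0,0]: t=0:+1/21772800 = 1/21772800
(3j)²=2/105 [(5 2 7; -5 -1 6)], sign=-1
⇒ 4πI² = 6/13
I = (+1)√(6/13/(4π)) = 0.19164567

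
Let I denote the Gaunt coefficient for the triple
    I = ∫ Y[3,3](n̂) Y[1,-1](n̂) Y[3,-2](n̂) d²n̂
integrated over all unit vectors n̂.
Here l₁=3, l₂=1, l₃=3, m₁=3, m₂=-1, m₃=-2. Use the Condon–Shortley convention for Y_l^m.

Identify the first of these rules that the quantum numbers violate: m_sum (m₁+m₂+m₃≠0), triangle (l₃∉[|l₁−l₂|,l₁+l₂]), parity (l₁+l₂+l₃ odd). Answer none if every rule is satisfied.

m₁+m₂+m₃ = 3 − 1 − 2 = 0  ✓
triangle: |3−1|=2 ≤ l₃=3 ≤ 3+1=4  ✓
parity: l₁+l₂+l₃ = 7 is odd  ✗

parity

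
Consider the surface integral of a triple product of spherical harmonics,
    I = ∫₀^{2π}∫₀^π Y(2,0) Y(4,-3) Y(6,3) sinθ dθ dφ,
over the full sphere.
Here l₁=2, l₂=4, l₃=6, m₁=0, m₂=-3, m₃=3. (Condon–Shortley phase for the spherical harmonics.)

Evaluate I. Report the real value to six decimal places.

m-sum 0 ✓  L=12 even ✓  2≤6≤6 ✓
Π(2lᵢ+1) = 5×9×13 = 585
triangle coeff Δ(2,4,6) = 1/6435
Σ_t [0,0]: t=0:+1/2304 = 1/2304
(3j)²=5/143 [(2 4 6; 0 0 0)], sign=+1
Σ_t [0,0]: t=0:+1/20160 = 1/20160
(3j)²=12/715 [(2 4 6; 0 -3 3)], sign=-1
⇒ 4πI² = 540/1573
I = (-1)√(540/1573/(4π)) = -0.16528277

-0.165283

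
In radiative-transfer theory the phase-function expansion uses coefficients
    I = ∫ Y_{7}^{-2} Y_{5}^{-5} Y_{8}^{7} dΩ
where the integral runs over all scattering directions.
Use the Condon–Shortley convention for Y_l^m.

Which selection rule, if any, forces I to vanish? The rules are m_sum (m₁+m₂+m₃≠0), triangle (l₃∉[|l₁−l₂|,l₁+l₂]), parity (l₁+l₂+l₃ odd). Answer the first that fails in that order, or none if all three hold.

none

m₁+m₂+m₃ = -2 − 5 + 7 = 0  ✓
triangle: |7−5|=2 ≤ l₃=8 ≤ 7+5=12  ✓
parity: l₁+l₂+l₃ = 20 is even  ✓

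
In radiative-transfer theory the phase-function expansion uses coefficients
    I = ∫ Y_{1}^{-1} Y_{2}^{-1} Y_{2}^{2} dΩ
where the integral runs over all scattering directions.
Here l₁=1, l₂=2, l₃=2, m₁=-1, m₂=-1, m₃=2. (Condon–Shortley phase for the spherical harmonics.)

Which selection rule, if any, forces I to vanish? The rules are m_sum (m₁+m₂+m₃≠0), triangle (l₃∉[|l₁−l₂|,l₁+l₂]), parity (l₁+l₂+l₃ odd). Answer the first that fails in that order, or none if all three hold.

Σmᵢ = 0  ✓
l₃∈[|l₁−l₂|,l₁+l₂]=[1,3], have l₃=2  ✓
Σlᵢ = 5 ⇒ odd  ✗

parity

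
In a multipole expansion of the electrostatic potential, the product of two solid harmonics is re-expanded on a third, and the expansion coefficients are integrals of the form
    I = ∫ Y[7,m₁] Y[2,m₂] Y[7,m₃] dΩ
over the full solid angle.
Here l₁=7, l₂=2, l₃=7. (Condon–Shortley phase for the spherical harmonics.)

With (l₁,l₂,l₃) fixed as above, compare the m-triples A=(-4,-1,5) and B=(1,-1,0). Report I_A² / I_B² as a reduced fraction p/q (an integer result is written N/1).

Shared (l₁,l₂,l₃)=(7,2,7): N and (l;000)² cancel in I_A²/I_B².
A: Δ = 2!·12!·2!/17! = 1/185640; Racah Σ t=0..1: t=0:+1/79833600 t=1:−1/14515200 = -1/17740800; ⇒ 3j(7 2 7; -4 -1 5)² = 729/30940, sgn -1
B: Δ = 2!·12!·2!/17! = 1/185640; Racah Σ t=0..1: t=0:+1/1036800 t=1:−1/1209600 = 1/7257600; ⇒ 3j(7 2 7; 1 -1 0)² = 1/2210, sgn -1
I_A²/I_B² = (729/30940)/(1/2210) = 729/14

729/14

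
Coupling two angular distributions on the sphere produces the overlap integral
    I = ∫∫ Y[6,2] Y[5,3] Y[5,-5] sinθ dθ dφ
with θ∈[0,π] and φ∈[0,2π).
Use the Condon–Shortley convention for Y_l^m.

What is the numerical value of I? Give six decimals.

0.140602

m-sum 0 ✓  L=16 even ✓  1≤5≤11 ✓
Π(2lᵢ+1) = 13×11×11 = 1573
triangle coeff Δ(6,5,5) = 1/28588560
Σ_t [1,5]: t=1:−1/345600 t=2:+1/13824 t=3:−1/5184 t=4:+1/13824 t=5:−1/345600 = -7/129600
(3j)²=80/7293 [(6 5 5; 0 0 0)], sign=+1
Σ_t [4,4]: t=4:+1/829440 = 1/829440
(3j)²=35/2431 [(6 5 5; 2 3 -5)], sign=+1
⇒ 4πI² = 2800/11271
I = (+1)√(2800/11271/(4π)) = 0.14060244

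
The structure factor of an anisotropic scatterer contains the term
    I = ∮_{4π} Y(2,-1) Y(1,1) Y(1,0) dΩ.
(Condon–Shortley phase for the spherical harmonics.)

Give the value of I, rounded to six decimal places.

-0.218510

Checks pass: Σm=0; 4 even; l₃=1∈[1,3].
(2·2+1)(2·1+1)(2·1+1) = 45
Δ: 2! 2! 0! / 5! → 1/30
sum: t=1:−1/1 = -1/1
3j²(2 1 1; 0 0 0) = Δ·Π!·Σ² = 2/15  (sign +1)
sum: t=2:+1/2 = 1/2
3j²(2 1 1; -1 1 0) = Δ·Π!·Σ² = 1/10  (sign -1)
combine: 4πI² = 45·2/15·1/10 = 3/5
take √, sign -1: I = -0.21850969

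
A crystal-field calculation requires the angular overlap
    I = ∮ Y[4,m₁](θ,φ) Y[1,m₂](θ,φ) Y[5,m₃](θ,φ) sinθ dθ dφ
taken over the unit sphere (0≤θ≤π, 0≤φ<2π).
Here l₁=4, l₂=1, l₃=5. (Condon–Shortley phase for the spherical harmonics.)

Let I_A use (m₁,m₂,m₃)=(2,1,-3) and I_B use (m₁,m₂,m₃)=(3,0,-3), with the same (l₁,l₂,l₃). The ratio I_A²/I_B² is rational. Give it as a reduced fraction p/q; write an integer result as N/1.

Same 4,1,5: normalisation and zero-m 3j drop out of the ratio.
A: Δ: 0! 8! 2! / 11! → 1/495; sum: t=0:+1/2880 = 1/2880; 3j²(4 1 5; 2 1 -3) = Δ·Π!·Σ² = 28/495  (sign +1)
B: Δ: 0! 8! 2! / 11! → 1/495; sum: t=0:+1/5040 = 1/5040; 3j²(4 1 5; 3 0 -3) = Δ·Π!·Σ² = 16/495  (sign +1)
I_A²/I_B² = (28/495)/(16/495) = 7/4

7/4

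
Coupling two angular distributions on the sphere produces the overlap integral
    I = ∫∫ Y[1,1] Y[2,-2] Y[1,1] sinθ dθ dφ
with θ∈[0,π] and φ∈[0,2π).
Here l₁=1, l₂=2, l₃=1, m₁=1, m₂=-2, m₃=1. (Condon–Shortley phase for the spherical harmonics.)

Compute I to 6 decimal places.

0.309019

m-sum 0 ✓  L=4 even ✓  1≤1≤3 ✓
Π(2lᵢ+1) = 3×5×3 = 45
triangle coeff Δ(1,2,1) = 1/30
Σ_t [1,1]: t=1:−1/1 = -1/1
(3j)²=2/15 [(1 2 1; 0 0 0)], sign=+1
Σ_t [0,0]: t=0:+1/4 = 1/4
(3j)²=1/5 [(1 2 1; 1 -2 1)], sign=+1
⇒ 4πI² = 6/5
I = (+1)√(6/5/(4π)) = 0.30901936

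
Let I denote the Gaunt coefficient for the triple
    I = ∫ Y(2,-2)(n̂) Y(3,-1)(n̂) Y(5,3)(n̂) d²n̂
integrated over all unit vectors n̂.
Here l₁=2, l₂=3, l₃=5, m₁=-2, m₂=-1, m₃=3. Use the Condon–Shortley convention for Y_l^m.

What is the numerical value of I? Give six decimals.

-0.200476

Checks pass: Σm=0; 10 even; l₃=5∈[1,5].
(2·2+1)(2·3+1)(2·5+1) = 385
Δ: 0! 4! 6! / 11! → 1/2310
sum: t=0:+1/144 = 1/144
3j²(2 3 5; 0 0 0) = Δ·Π!·Σ² = 10/231  (sign -1)
sum: t=0:+1/1152 = 1/1152
3j²(2 3 5; -2 -1 3) = Δ·Π!·Σ² = 1/33  (sign +1)
combine: 4πI² = 385·10/231·1/33 = 50/99
take √, sign -1: I = -0.20047604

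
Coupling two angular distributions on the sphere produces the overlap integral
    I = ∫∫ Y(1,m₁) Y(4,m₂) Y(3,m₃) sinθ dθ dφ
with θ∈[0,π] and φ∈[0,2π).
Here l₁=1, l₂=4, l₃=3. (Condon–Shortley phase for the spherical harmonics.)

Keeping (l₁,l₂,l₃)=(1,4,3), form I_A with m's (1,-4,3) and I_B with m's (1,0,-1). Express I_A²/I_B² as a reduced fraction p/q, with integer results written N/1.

Shared (l₁,l₂,l₃)=(1,4,3): N and (l;000)² cancel in I_A²/I_B².
A: Δ = 2!·0!·6!/9! = 1/252; Racah Σ t=0..0: t=0:+1/1440 = 1/1440; ⇒ 3j(1 4 3; 1 -4 3)² = 1/9, sgn +1
B: Δ = 2!·0!·6!/9! = 1/252; Racah Σ t=0..0: t=0:+1/96 = 1/96; ⇒ 3j(1 4 3; 1 0 -1)² = 1/42, sgn +1
I_A²/I_B² = (1/9)/(1/42) = 14/3

14/3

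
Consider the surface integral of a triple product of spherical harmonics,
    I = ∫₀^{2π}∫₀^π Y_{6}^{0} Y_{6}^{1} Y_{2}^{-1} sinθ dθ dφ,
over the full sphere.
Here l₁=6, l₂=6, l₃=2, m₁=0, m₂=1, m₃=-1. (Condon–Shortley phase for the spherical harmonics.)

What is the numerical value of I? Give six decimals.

m-sum 0 ✓  L=14 even ✓  0≤2≤12 ✓
Π(2lᵢ+1) = 13×13×5 = 845
triangle coeff Δ(6,6,2) = 1/90090
Σ_t [4,6]: t=4:+1/69120 t=5:−1/14400 t=6:+1/69120 = -7/172800
(3j)²=14/715 [(6 6 2; 0 0 0)], sign=-1
Σ_t [5,6]: t=5:−1/28800 t=6:+1/34560 = -1/172800
(3j)²=1/1430 [(6 6 2; 0 1 -1)], sign=+1
⇒ 4πI² = 7/605
I = (-1)√(7/605/(4π)) = -0.03034355

-0.030344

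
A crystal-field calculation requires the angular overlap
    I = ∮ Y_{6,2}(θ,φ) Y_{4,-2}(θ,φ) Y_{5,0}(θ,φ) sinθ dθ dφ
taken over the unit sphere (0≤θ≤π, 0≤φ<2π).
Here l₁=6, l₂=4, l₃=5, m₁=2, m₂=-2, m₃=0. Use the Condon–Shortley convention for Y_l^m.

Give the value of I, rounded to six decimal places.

Σlᵢ=15 odd — θ-integrand is odd under cosθ→−cosθ; I=0

0.000000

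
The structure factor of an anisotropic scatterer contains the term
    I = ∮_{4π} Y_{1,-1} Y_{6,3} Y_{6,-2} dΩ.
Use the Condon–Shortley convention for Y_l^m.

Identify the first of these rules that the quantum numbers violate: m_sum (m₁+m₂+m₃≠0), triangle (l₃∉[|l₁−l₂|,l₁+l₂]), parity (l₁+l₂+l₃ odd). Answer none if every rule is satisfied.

parity

m₁+m₂+m₃ = -1 + 3 − 2 = 0  ✓
triangle: |1−6|=5 ≤ l₃=6 ≤ 1+6=7  ✓
parity: l₁+l₂+l₃ = 13 is odd  ✗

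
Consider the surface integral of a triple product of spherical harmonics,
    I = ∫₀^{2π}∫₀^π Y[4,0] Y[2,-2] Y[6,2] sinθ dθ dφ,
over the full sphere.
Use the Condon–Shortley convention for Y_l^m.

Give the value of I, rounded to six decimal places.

0.133065

m-sum 0 ✓  L=12 even ✓  2≤6≤6 ✓
Π(2lᵢ+1) = 9×5×13 = 585
triangle coeff Δ(4,2,6) = 1/6435
Σ_t [0,0]: t=0:+1/2304 = 1/2304
(3j)²=5/143 [(4 2 6; 0 0 0)], sign=+1
Σ_t [0,0]: t=0:+1/13824 = 1/13824
(3j)²=14/1287 [(4 2 6; 0 -2 2)], sign=+1
⇒ 4πI² = 350/1573
I = (+1)√(350/1573/(4π)) = 0.13306527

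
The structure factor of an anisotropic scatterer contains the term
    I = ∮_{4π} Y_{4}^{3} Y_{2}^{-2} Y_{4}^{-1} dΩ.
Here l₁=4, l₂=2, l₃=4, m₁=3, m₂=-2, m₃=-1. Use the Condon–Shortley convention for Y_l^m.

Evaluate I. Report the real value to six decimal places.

m-sum 0 ✓  L=10 even ✓  2≤4≤6 ✓
Π(2lᵢ+1) = 9×5×9 = 405
triangle coeff Δ(4,2,4) = 1/13860
Σ_t [0,2]: t=0:+1/192 t=1:−1/36 t=2:+1/192 = -5/288
(3j)²=20/693 [(4 2 4; 0 0 0)], sign=-1
Σ_t [0,0]: t=0:+1/480 = 1/480
(3j)²=3/110 [(4 2 4; 3 -2 -1)], sign=-1
⇒ 4πI² = 270/847
I = (+1)√(270/847/(4π)) = 0.15927046

0.159270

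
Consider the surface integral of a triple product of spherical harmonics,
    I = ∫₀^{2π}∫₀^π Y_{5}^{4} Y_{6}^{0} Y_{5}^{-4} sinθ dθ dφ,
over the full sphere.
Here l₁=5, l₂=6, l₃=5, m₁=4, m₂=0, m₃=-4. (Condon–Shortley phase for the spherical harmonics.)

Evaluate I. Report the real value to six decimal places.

0.147273

Checks pass: Σm=0; 16 even; l₃=5∈[1,11].
(2·5+1)(2·6+1)(2·5+1) = 1573
Δ: 6! 4! 6! / 17! → 1/28588560
sum: t=1:−1/345600 t=2:+1/13824 t=3:−1/5184 t=4:+1/13824 t=5:−1/345600 = -7/129600
3j²(5 6 5; 0 0 0) = Δ·Π!·Σ² = 80/7293  (sign +1)
sum: t=0:+1/3110400 t=1:−1/345600 = -1/388800
3j²(5 6 5; 4 0 -4) = Δ·Π!·Σ² = 192/12155  (sign +1)
combine: 4πI² = 1573·80/7293·192/12155 = 1024/3757
take √, sign +1: I = 0.14727345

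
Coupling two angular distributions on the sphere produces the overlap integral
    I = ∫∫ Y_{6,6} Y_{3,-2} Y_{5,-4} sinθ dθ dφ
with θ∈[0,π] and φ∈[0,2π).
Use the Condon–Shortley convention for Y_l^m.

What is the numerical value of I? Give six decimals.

m-sum 0 ✓  L=14 even ✓  3≤5≤9 ✓
Π(2lᵢ+1) = 13×7×11 = 1001
triangle coeff Δ(6,3,5) = 1/675675
Σ_t [1,3]: t=1:−1/8640 t=2:+1/2304 t=3:−1/8640 = 7/34560
(3j)²=7/429 [(6 3 5; 0 0 0)], sign=-1
Σ_t [0,0]: t=0:+1/967680 = 1/967680
(3j)²=3/91 [(6 3 5; 6 -2 -4)], sign=-1
⇒ 4πI² = 7/13
I = (+1)√(7/13/(4π)) = 0.20700098

0.207001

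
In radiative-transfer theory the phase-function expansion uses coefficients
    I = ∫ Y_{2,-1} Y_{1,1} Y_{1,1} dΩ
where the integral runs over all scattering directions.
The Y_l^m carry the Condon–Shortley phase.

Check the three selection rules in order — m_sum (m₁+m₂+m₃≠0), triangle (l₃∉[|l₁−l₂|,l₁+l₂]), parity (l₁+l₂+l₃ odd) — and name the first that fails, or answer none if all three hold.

m_sum

Σmᵢ = 1  ✗
l₃∈[|l₁−l₂|,l₁+l₂]=[1,3], have l₃=1
Σlᵢ = 4 ⇒ even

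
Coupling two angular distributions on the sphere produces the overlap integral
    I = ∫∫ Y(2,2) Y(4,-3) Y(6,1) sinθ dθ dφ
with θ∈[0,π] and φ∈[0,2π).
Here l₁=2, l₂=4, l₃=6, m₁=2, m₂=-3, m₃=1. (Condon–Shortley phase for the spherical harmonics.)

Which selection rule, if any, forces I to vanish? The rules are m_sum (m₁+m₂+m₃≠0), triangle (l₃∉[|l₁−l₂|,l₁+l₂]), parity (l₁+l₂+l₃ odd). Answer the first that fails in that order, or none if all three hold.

Σmᵢ = 0  ✓
l₃∈[|l₁−l₂|,l₁+l₂]=[2,6], have l₃=6  ✓
Σlᵢ = 12 ⇒ even  ✓

none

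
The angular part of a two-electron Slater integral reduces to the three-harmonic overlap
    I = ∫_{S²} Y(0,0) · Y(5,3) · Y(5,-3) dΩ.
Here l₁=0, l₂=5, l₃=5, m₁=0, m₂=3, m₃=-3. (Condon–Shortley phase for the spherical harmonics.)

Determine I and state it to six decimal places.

-0.282095

Rules hold: Σm=0, L=10 even, 5≤5≤5.
N = 1·11·11 = 121
Δ = 0!·0!·10!/11! = 1/11
Racah Σ t=0..0: t=0:+1/14400 = 1/14400
⇒ 3j(0 5 5; 0 0 0)² = 1/11, sgn -1
Racah Σ t=0..0: t=0:+1/80640 = 1/80640
⇒ 3j(0 5 5; 0 3 -3)² = 1/11, sgn +1
4πI² = N·(3j₀)²·(3jₘ)² = 1/1
I = -1·√(1/4π) = -0.28209479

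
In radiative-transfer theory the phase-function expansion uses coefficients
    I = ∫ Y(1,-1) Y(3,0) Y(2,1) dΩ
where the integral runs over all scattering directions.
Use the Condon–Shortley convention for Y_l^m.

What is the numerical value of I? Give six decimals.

0.143048

Checks pass: Σm=0; 6 even; l₃=2∈[2,4].
(2·1+1)(2·3+1)(2·2+1) = 105
Δ: 2! 0! 4! / 7! → 1/105
sum: t=1:−1/4 = -1/4
3j²(1 3 2; 0 0 0) = Δ·Π!·Σ² = 3/35  (sign -1)
sum: t=2:+1/12 = 1/12
3j²(1 3 2; -1 0 1) = Δ·Π!·Σ² = 1/35  (sign -1)
combine: 4πI² = 105·3/35·1/35 = 9/35
take √, sign +1: I = 0.14304817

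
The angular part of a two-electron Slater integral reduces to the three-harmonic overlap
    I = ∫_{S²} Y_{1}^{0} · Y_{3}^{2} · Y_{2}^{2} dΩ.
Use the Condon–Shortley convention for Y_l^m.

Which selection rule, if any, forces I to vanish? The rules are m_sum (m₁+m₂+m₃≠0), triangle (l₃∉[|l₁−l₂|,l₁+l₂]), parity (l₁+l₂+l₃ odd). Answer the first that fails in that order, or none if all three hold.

m_sum

azimuthal sum: 0 + 2 + 2 = 4  ✗
2 ≤ 2 ≤ 4 (triangle on l)
L = 1 + 3 + 2 = 6 (even)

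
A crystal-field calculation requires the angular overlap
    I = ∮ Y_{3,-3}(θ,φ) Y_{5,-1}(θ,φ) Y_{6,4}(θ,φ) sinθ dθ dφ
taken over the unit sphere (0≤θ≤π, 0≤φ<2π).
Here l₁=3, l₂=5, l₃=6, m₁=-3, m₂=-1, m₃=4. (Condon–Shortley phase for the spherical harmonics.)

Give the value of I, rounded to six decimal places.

-0.190675

m-sum 0 ✓  L=14 even ✓  2≤6≤8 ✓
Π(2lᵢ+1) = 7×11×13 = 1001
triangle coeff Δ(3,5,6) = 1/675675
Σ_t [0,2]: t=0:+1/8640 t=1:−1/2304 t=2:+1/8640 = -7/34560
(3j)²=7/429 [(3 5 6; 0 0 0)], sign=-1
Σ_t [2,2]: t=2:+1/69120 = 1/69120
(3j)²=4/143 [(3 5 6; -3 -1 4)], sign=+1
⇒ 4πI² = 196/429
I = (-1)√(196/429/(4π)) = -0.19067531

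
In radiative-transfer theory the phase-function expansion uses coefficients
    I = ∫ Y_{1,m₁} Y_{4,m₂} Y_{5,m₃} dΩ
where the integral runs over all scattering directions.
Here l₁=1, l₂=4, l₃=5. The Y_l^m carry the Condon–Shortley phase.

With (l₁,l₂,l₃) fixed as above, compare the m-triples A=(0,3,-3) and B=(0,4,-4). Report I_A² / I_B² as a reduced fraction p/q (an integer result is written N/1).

16/9

l's match ⇒ only the (l;m) 3-j factors differ between A and B.
A: triangle coeff Δ(1,4,5) = 1/495; Σ_t [0,0]: t=0:+1/5040 = 1/5040; (3j)²=16/495 [(1 4 5; 0 3 -3)], sign=+1
B: triangle coeff Δ(1,4,5) = 1/495; Σ_t [0,0]: t=0:+1/40320 = 1/40320; (3j)²=1/55 [(1 4 5; 0 4 -4)], sign=-1
I_A²/I_B² = (16/495)/(1/55) = 16/9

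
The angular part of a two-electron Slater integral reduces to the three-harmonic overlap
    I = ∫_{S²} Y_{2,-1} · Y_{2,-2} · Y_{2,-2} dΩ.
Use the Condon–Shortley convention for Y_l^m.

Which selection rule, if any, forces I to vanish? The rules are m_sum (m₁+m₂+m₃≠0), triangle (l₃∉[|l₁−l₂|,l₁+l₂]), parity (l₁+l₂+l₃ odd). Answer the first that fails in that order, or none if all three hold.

m₁+m₂+m₃ = -1 − 2 − 2 = -5  ✗
triangle: |2−2|=0 ≤ l₃=2 ≤ 2+2=4
parity: l₁+l₂+l₃ = 6 is even

m_sum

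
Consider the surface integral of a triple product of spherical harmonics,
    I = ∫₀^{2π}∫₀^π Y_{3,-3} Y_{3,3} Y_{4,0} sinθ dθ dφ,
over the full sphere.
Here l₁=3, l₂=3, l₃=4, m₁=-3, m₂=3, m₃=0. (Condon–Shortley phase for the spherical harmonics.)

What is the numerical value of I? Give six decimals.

Checks pass: Σm=0; 10 even; l₃=4∈[0,6].
(2·3+1)(2·3+1)(2·4+1) = 441
Δ: 2! 4! 4! / 11! → 1/34650
sum: t=0:+1/72 t=1:−1/16 t=2:+1/72 = -5/144
3j²(3 3 4; 0 0 0) = Δ·Π!·Σ² = 2/77  (sign -1)
sum: t=2:+1/1152 = 1/1152
3j²(3 3 4; -3 3 0) = Δ·Π!·Σ² = 1/154  (sign +1)
combine: 4πI² = 441·2/77·1/154 = 9/121
take √, sign -1: I = -0.07693494

-0.076935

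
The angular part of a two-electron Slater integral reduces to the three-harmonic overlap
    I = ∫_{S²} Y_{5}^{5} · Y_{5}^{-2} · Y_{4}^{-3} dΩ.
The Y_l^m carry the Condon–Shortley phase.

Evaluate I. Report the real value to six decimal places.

0.140629

m-sum 0 ✓  L=14 even ✓  0≤4≤10 ✓
Π(2lᵢ+1) = 11×11×9 = 1089
triangle coeff Δ(5,5,4) = 1/3153150
Σ_t [1,5]: t=1:−1/69120 t=2:+1/1728 t=3:−1/576 t=4:+1/1728 t=5:−1/69120 = -7/11520
(3j)²=2/143 [(5 5 4; 0 0 0)], sign=-1
Σ_t [0,0]: t=0:+1/103680 = 1/103680
(3j)²=7/429 [(5 5 4; 5 -2 -3)], sign=-1
⇒ 4πI² = 42/169
I = (+1)√(42/169/(4π)) = 0.14062948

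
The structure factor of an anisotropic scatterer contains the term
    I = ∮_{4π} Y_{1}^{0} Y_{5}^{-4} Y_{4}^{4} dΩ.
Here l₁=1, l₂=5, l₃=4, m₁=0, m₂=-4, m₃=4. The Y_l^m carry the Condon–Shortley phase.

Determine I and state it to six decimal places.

0.147319

Rules hold: Σm=0, L=10 even, 4≤4≤6.
N = 3·11·9 = 297
Δ = 2!·0!·8!/11! = 1/495
Racah Σ t=1..1: t=1:−1/576 = -1/576
⇒ 3j(1 5 4; 0 0 0)² = 5/99, sgn -1
Racah Σ t=1..1: t=1:−1/40320 = -1/40320
⇒ 3j(1 5 4; 0 -4 4)² = 1/55, sgn -1
4πI² = N·(3j₀)²·(3jₘ)² = 3/11
I = +1·√(0.272727/4π) = 0.14731920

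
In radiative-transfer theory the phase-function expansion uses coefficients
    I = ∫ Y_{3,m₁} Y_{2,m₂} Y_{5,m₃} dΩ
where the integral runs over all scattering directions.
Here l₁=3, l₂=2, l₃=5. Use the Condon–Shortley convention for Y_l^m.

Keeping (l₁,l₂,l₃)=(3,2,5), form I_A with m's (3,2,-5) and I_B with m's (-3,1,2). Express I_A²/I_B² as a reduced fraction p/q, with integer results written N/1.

Same 3,2,5: normalisation and zero-m 3j drop out of the ratio.
A: Δ: 0! 6! 4! / 11! → 1/2310; sum: t=0:+1/17280 = 1/17280; 3j²(3 2 5; 3 2 -5) = Δ·Π!·Σ² = 1/11  (sign +1)
B: Δ: 0! 6! 4! / 11! → 1/2310; sum: t=0:+1/4320 = 1/4320; 3j²(3 2 5; -3 1 2) = Δ·Π!·Σ² = 1/330  (sign -1)
I_A²/I_B² = (1/11)/(1/330) = 30/1

30/1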